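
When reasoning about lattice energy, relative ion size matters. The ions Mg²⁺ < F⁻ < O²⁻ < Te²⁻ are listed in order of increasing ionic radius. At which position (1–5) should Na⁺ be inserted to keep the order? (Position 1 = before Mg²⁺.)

2

First list Z and electron count for each: Mg²⁺: 10 e⁻, Z=12, Na⁺: 10 e⁻, Z=11, F⁻: 10 e⁻, Z=9, O²⁻: 10 e⁻, Z=8, Te²⁻: 54 e⁻, Z=52. Mg²⁺ < Na⁺ (both 10 e⁻, Z=12>11); Na⁺ < F⁻ (both 10 e⁻, Z=11>9); F⁻ < O²⁻ (both 10 e⁻, Z=9>8); O²⁻ < Te²⁻ (same group, 3 shells fewer).
Putting Na⁺ in gives Mg²⁺ < Na⁺ < F⁻ < O²⁻ < Te²⁻; it lands at slot 2.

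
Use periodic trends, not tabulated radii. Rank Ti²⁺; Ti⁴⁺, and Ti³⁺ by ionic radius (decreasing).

Ti²⁺ > Ti³⁺ > Ti⁴⁺

For a single element, ionic radius drops as positive charge rises — Ti⁴⁺ < Ti²⁺.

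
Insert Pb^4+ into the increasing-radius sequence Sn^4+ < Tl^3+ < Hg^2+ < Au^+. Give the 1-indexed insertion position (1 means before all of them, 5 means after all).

Work out protons and electrons: Sn^4+: 46 e⁻, Z=50, Pb^4+: 78 e⁻, Z=82, Tl^3+: 78 e⁻, Z=81, Hg^2+: 78 e⁻, Z=80, Au^+: 78 e⁻, Z=79. Sn^4+ < Pb^4+ (same group, period 5 vs 6); Pb^4+ < Tl^3+ (isoelectronic, higher Z=82 is smaller); Tl^3+ < Hg^2+ (both 78 e⁻, Z=81>80); Hg^2+ < Au^+ (both 78 e⁻, Z=80>79).
Putting Pb^4+ in gives Sn^4+ < Pb^4+ < Tl^3+ < Hg^2+ < Au^+; it lands at slot 2.

2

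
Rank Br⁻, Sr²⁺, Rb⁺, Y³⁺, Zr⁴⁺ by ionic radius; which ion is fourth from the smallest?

Rb⁺

Each ion has 36 electrons. The ranking follows nuclear charge in reverse — greater Z gives a smaller radius. Zr⁴⁺ (Z=40), Y³⁺ (Z=39), Sr²⁺ (Z=38), Rb⁺ (Z=37), Br⁻ (Z=35).
Full ascending order: Zr⁴⁺ < Y³⁺ < Sr²⁺ < Rb⁺ < Br⁻. Counting from the smallest, position 4 is Rb⁺.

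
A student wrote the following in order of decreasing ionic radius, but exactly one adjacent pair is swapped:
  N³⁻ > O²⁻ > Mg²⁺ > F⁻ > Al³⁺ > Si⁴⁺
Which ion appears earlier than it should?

Mg²⁺

Check each adjacent pair. Mg²⁺ and F⁻ are reversed: Mg²⁺ and F⁻ share 10 electrons; the higher nuclear charge on Mg (Z=12) contracts it more, so Mg²⁺ < F⁻. No other neighbouring pair contradicts the periodic trends, so Mg²⁺ is the ion listed too early.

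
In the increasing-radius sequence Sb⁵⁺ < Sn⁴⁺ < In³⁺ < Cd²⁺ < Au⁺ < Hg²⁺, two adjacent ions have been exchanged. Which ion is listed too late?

Check each adjacent pair. Au⁺ and Hg²⁺ are reversed: both have 78 electrons but Z(Hg)=80 > Z(Au)=79, so Hg²⁺ should be the smaller of the two. No other neighbouring pair contradicts the periodic trends, so Hg²⁺ is the ion listed too late.

Hg²⁺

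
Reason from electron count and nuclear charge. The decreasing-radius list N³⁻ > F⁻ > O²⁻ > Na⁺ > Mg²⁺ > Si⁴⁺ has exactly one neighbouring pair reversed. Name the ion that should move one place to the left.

O²⁻

Compare adjacent ions: F⁻ and O²⁻ share 10 electrons; the higher nuclear charge on F (Z=9) contracts it more, so F⁻ < O²⁻ — yet in this decreasing list F⁻ sits before O²⁻. Nothing else is reversed, so O²⁻ should move one place to the left.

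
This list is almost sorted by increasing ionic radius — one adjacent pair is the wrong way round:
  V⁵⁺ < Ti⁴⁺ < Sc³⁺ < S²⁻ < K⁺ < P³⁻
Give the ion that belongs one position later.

Compare adjacent ions: both have 18 electrons but Z(K)=19 > Z(S)=16, so K⁺ should be the smaller of the two — yet in this increasing list S²⁻ sits before K⁺. Nothing else is reversed, so S²⁻ should move one place to the right.

S²⁻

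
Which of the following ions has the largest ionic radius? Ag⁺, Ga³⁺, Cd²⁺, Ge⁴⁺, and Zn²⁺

Ag⁺

Ge⁴⁺: 28 e⁻, Z=32, Ga³⁺: 28 e⁻, Z=31, Zn²⁺: 28 e⁻, Z=30, Cd²⁺: 46 e⁻, Z=48, Ag⁺: 46 e⁻, Z=47. Ge⁴⁺ < Ga³⁺ (isoelectronic, higher Z=32 is smaller); Ga³⁺ < Zn²⁺ (both 28 e⁻, Z=31>30); Zn²⁺ < Cd²⁺ (same group, 1 shell fewer); Cd²⁺ < Ag⁺ (both 46 e⁻, Z=48>47).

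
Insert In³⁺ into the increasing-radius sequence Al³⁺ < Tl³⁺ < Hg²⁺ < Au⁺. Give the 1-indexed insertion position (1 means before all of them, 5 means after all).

Work out protons and electrons: Al³⁺ (Z=13, 10 e⁻), In³⁺ (Z=49, 46 e⁻), Tl³⁺ (Z=81, 78 e⁻), Hg²⁺ (Z=80, 78 e⁻), Au⁺ (Z=79, 78 e⁻). Al³⁺ < In³⁺ (same group, 2 shells fewer); In³⁺ < Tl³⁺ (same group, 1 shell fewer); Tl³⁺ < Hg²⁺ (isoelectronic, higher Z=81 is smaller); Hg²⁺ < Au⁺ (both 78 e⁻, Z=80>79).
With In³⁺ included the full order is Al³⁺ < In³⁺ < Tl³⁺ < Hg²⁺ < Au⁺, so it takes position 2.

2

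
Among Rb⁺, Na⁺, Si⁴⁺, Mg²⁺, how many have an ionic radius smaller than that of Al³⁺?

1

Tabulating Z and e⁻: Si⁴⁺ has 10 e⁻ (Z=14), Al³⁺ has 10 e⁻ (Z=13), Mg²⁺ has 10 e⁻ (Z=12), Na⁺ has 10 e⁻ (Z=11), Rb⁺ has 36 e⁻ (Z=37). Si⁴⁺ < Al³⁺ (both 10 e⁻, Z=14>13); Al³⁺ < Mg²⁺ (isoelectronic, higher Z=13 is smaller); Mg²⁺ < Na⁺ (isoelectronic, higher Z=12 is smaller); Na⁺ < Rb⁺ (same group, 2 shells fewer).
Placing each against Al³⁺: smaller — Si⁴⁺; larger — Mg²⁺, Na⁺, Rb⁺. Count: 1.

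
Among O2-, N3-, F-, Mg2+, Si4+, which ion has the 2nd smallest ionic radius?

Mg2+

These species are isoelectronic with 10 electrons. The only difference is the number of protons: Si4+ (Z=14), Mg2+ (Z=12), F- (Z=9), O2- (Z=8), N3- (Z=7). The strongest nuclear pull (Si4+) gives the smallest ion.
So the order is Si4+ < Mg2+ < F- < O2- < N3-; the 2nd-smallest ion is Mg2+.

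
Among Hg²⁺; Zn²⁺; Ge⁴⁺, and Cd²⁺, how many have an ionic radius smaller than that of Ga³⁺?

1

Tabulating Z and e⁻: Ge⁴⁺ (Z=32, 28 e⁻), Ga³⁺ (Z=31, 28 e⁻), Zn²⁺ (Z=30, 28 e⁻), Cd²⁺ (Z=48, 46 e⁻), Hg²⁺ (Z=80, 78 e⁻). Ge⁴⁺ < Ga³⁺ (isoelectronic, higher Z=32 is smaller); Ga³⁺ < Zn²⁺ (both 28 e⁻, Z=31>30); Zn²⁺ < Cd²⁺ (same group, 1 shell fewer); Cd²⁺ < Hg²⁺ (same group, 1 shell fewer).
Overall: Ge⁴⁺ < Ga³⁺ < Zn²⁺ < Cd²⁺ < Hg²⁺. Ga³⁺ has 1 below it and 3 above. That's 1.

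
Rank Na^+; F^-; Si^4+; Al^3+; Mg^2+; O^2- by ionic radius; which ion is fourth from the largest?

Mg^2+

Isoelectronic series (10 e⁻ each). Size is set by nuclear charge: more protons means a smaller ion. Si^4+ (Z=14), Al^3+ (Z=13), Mg^2+ (Z=12), Na^+ (Z=11), F^- (Z=9), O^2- (Z=8).
Ordering: Si^4+ < Al^3+ < Mg^2+ < Na^+ < F^- < O^2-. The fourth largest is Mg^2+.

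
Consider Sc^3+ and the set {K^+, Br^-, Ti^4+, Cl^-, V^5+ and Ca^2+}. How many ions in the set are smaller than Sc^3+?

V^5+ (Z=23, 18 e⁻), Ti^4+ (Z=22, 18 e⁻), Sc^3+ (Z=21, 18 e⁻), Ca^2+ (Z=20, 18 e⁻), K^+ (Z=19, 18 e⁻), Cl^- (Z=17, 18 e⁻), Br^- (Z=35, 36 e⁻). V^5+ < Ti^4+ (isoelectronic, higher Z=23 is smaller); Ti^4+ < Sc^3+ (isoelectronic, higher Z=22 is smaller); Sc^3+ < Ca^2+ (both 18 e⁻, Z=21>20); Ca^2+ < K^+ (both 18 e⁻, Z=20>19); K^+ < Cl^- (both 18 e⁻, Z=19>17); Cl^- < Br^- (same group, period 3 vs 4).
Ordering all of them (including Sc^3+) by radius gives V^5+ < Ti^4+ < Sc^3+ < Ca^2+ < K^+ < Cl^- < Br^-. So 2 are smaller.

2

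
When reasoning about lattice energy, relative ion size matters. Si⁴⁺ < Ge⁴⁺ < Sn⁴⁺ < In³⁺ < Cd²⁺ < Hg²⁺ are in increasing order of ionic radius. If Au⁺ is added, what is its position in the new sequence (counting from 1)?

7

Si⁴⁺: 10 e⁻, Z=14, Ge⁴⁺: 28 e⁻, Z=32, Sn⁴⁺: 46 e⁻, Z=50, In³⁺: 46 e⁻, Z=49, Cd²⁺: 46 e⁻, Z=48, Hg²⁺: 78 e⁻, Z=80, Au⁺: 78 e⁻, Z=79. Si⁴⁺ < Ge⁴⁺ (same group, 1 shell fewer); Ge⁴⁺ < Sn⁴⁺ (same group, period 4 vs 5); Sn⁴⁺ < In³⁺ (both 46 e⁻, Z=50>49); In³⁺ < Cd²⁺ (isoelectronic, higher Z=49 is smaller); Cd²⁺ < Hg²⁺ (same group, 1 shell fewer); Hg²⁺ < Au⁺ (isoelectronic, higher Z=80 is smaller).
With Au⁺ included the full order is Si⁴⁺ < Ge⁴⁺ < Sn⁴⁺ < In³⁺ < Cd²⁺ < Hg²⁺ < Au⁺, so it takes position 7.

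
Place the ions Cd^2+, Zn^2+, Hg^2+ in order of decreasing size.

Same group, same charge. Going down the group adds an extra shell of electrons, so the ion gets larger: Zn^2+ is highest in the group and smallest.

Hg^2+ > Cd^2+ > Zn^2+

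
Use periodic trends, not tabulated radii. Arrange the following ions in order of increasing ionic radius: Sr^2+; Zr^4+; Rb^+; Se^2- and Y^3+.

Each ion has 36 electrons. The ranking follows nuclear charge in reverse — greater Z gives a smaller radius. Zr^4+ (Z=40), Y^3+ (Z=39), Sr^2+ (Z=38), Rb^+ (Z=37), Se^2- (Z=34).

Zr^4+ < Y^3+ < Sr^2+ < Rb^+ < Se^2-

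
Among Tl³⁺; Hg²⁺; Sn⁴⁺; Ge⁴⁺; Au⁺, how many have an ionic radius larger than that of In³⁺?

Work out protons and electrons: Ge⁴⁺ has 28 e⁻ (Z=32), Sn⁴⁺ has 46 e⁻ (Z=50), In³⁺ has 46 e⁻ (Z=49), Tl³⁺ has 78 e⁻ (Z=81), Hg²⁺ has 78 e⁻ (Z=80), Au⁺ has 78 e⁻ (Z=79). Ge⁴⁺ < Sn⁴⁺ (same group, 1 shell fewer); Sn⁴⁺ < In³⁺ (both 46 e⁻, Z=50>49); In³⁺ < Tl³⁺ (same group, period 5 vs 6); Tl³⁺ < Hg²⁺ (both 78 e⁻, Z=81>80); Hg²⁺ < Au⁺ (both 78 e⁻, Z=80>79).
Relative to In³⁺, the ions that are larger are Tl³⁺, Hg²⁺, Au⁺. Count: 3.

3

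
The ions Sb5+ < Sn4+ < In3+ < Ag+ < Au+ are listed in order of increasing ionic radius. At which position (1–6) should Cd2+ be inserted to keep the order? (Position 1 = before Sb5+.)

Sb5+: 46 e⁻, Z=51, Sn4+: 46 e⁻, Z=50, In3+: 46 e⁻, Z=49, Cd2+: 46 e⁻, Z=48, Ag+: 46 e⁻, Z=47, Au+: 78 e⁻, Z=79. Sb5+ < Sn4+ (both 46 e⁻, Z=51>50); Sn4+ < In3+ (both 46 e⁻, Z=50>49); In3+ < Cd2+ (both 46 e⁻, Z=49>48); Cd2+ < Ag+ (isoelectronic, higher Z=48 is smaller); Ag+ < Au+ (same group, period 5 vs 6).
With Cd2+ included the full order is Sb5+ < Sn4+ < In3+ < Cd2+ < Ag+ < Au+, so it takes position 4.

4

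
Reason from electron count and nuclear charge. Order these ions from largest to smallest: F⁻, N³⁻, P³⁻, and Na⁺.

First list Z and electron count for each: Na⁺ has 10 e⁻ (Z=11), F⁻ has 10 e⁻ (Z=9), N³⁻ has 10 e⁻ (Z=7), P³⁻ has 18 e⁻ (Z=15). Na⁺ < F⁻ (isoelectronic, higher Z=11 is smaller); F⁻ < N³⁻ (both 10 e⁻, Z=9>7); N³⁻ < P³⁻ (same group, 1 shell fewer).

P³⁻ > N³⁻ > F⁻ > Na⁺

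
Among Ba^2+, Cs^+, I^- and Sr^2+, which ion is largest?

Electron counts and nuclear charges: Sr^2+ has 36 e⁻ (Z=38), Ba^2+ has 54 e⁻ (Z=56), Cs^+ has 54 e⁻ (Z=55), I^- has 54 e⁻ (Z=53). Sr^2+ < Ba^2+ (same group, period 5 vs 6); Ba^2+ < Cs^+ (isoelectronic, higher Z=56 is smaller); Cs^+ < I^- (both 54 e⁻, Z=55>53).

I^-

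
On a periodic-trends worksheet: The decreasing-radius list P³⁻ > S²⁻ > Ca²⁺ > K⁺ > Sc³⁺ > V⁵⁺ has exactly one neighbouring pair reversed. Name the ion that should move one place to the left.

Compare adjacent ions: Ca²⁺ and K⁺ share 18 electrons; the higher nuclear charge on Ca (Z=20) contracts it more, so Ca²⁺ < K⁺ — yet in this decreasing list Ca²⁺ sits before K⁺. Nothing else is reversed, so K⁺ should move one place to the left.

K⁺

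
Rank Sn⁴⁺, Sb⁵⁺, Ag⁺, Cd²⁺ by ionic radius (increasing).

Sb⁵⁺ < Sn⁴⁺ < Cd²⁺ < Ag⁺

Isoelectronic series (46 e⁻ each). Size is set by nuclear charge: more protons means a smaller ion. Sb⁵⁺ (Z=51), Sn⁴⁺ (Z=50), Cd²⁺ (Z=48), Ag⁺ (Z=47).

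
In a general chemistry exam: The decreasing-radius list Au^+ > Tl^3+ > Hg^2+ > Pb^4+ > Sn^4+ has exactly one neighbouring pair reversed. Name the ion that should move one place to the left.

Scanning neighbour by neighbour, only Tl^3+/Hg^2+ violates a trend: they are isoelectronic (78 e⁻) and Tl has more protons than Hg (81 vs 80), making Tl^3+ smaller. That makes Hg^2+ the one sitting a position late relative to where it belongs.

Hg^2+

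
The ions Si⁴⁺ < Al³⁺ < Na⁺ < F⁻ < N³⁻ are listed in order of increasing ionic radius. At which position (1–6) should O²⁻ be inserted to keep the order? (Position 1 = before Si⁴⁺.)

Each ion has 10 electrons. The ranking follows nuclear charge in reverse — greater Z gives a smaller radius. Si⁴⁺ (Z=14), Al³⁺ (Z=13), Na⁺ (Z=11), F⁻ (Z=9), O²⁻ (Z=8), N³⁻ (Z=7).
The complete sequence is Si⁴⁺ < Al³⁺ < Na⁺ < F⁻ < O²⁻ < N³⁻. O²⁻ sits at position 5.

5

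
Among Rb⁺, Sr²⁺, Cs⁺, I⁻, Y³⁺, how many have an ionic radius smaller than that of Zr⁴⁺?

0

First list Z and electron count for each: Zr⁴⁺: 36 e⁻, Z=40, Y³⁺: 36 e⁻, Z=39, Sr²⁺: 36 e⁻, Z=38, Rb⁺: 36 e⁻, Z=37, Cs⁺: 54 e⁻, Z=55, I⁻: 54 e⁻, Z=53. Zr⁴⁺ < Y³⁺ (both 36 e⁻, Z=40>39); Y³⁺ < Sr²⁺ (isoelectronic, higher Z=39 is smaller); Sr²⁺ < Rb⁺ (both 36 e⁻, Z=38>37); Rb⁺ < Cs⁺ (same group, period 5 vs 6); Cs⁺ < I⁻ (both 54 e⁻, Z=55>53).
Ordering all of them (including Zr⁴⁺) by radius gives Zr⁴⁺ < Y³⁺ < Sr²⁺ < Rb⁺ < Cs⁺ < I⁻. That's 0.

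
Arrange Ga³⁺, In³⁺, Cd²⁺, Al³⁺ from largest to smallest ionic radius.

Electron counts and nuclear charges: Al³⁺: 10 e⁻, Z=13, Ga³⁺: 28 e⁻, Z=31, In³⁺: 46 e⁻, Z=49, Cd²⁺: 46 e⁻, Z=48. Al³⁺ < Ga³⁺ (same group, period 3 vs 4); Ga³⁺ < In³⁺ (same group, period 4 vs 5); In³⁺ < Cd²⁺ (isoelectronic, higher Z=49 is smaller).

Cd²⁺ > In³⁺ > Ga³⁺ > Al³⁺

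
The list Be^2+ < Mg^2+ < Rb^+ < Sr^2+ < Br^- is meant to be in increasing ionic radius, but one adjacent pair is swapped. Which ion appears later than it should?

Sr^2+

The pair Rb^+, Sr^2+ is the wrong way round — Sr^2+ and Rb^+ share 36 electrons; the higher nuclear charge on Sr (Z=38) contracts it more, so Sr^2+ < Rb^+. All other adjacent pairs agree with periodic trends, so Sr^2+ is the misplaced ion.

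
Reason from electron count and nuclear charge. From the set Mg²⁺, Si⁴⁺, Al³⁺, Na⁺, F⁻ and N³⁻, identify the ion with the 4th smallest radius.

Na⁺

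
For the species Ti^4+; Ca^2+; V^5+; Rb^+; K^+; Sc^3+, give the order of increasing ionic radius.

V^5+ < Ti^4+ < Sc^3+ < Ca^2+ < K^+ < Rb^+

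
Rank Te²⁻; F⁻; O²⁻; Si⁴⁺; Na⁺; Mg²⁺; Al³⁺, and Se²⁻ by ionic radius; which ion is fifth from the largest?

Na⁺

Si⁴⁺ has 10 e⁻ (Z=14), Al³⁺ has 10 e⁻ (Z=13), Mg²⁺ has 10 e⁻ (Z=12), Na⁺ has 10 e⁻ (Z=11), F⁻ has 10 e⁻ (Z=9), O²⁻ has 10 e⁻ (Z=8), Se²⁻ has 36 e⁻ (Z=34), Te²⁻ has 54 e⁻ (Z=52). Si⁴⁺ < Al³⁺ (both 10 e⁻, Z=14>13); Al³⁺ < Mg²⁺ (isoelectronic, higher Z=13 is smaller); Mg²⁺ < Na⁺ (both 10 e⁻, Z=12>11); Na⁺ < F⁻ (isoelectronic, higher Z=11 is smaller); F⁻ < O²⁻ (both 10 e⁻, Z=9>8); O²⁻ < Se²⁻ (same group, 2 shells fewer); Se²⁻ < Te²⁻ (same group, 1 shell fewer).
So the order is Si⁴⁺ < Al³⁺ < Mg²⁺ < Na⁺ < F⁻ < O²⁻ < Se²⁻ < Te²⁻; the 5th-largest ion is Na⁺.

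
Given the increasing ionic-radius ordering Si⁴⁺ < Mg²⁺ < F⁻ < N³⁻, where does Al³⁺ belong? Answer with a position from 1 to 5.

All of these have 10 electrons (isoelectronic). With the same electron cloud, the ion with the most protons pulls it in tightest. Nuclear charges: Si⁴⁺ (Z=14), Al³⁺ (Z=13), Mg²⁺ (Z=12), F⁻ (Z=9), N³⁻ (Z=7). Highest Z is smallest.
With Al³⁺ included the full order is Si⁴⁺ < Al³⁺ < Mg²⁺ < F⁻ < N³⁻, so it takes position 2.

2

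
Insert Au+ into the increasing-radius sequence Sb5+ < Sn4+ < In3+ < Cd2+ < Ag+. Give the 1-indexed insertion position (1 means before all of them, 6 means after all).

6

Tabulating Z and e⁻: Sb5+ (Z=51, 46 e⁻), Sn4+ (Z=50, 46 e⁻), In3+ (Z=49, 46 e⁻), Cd2+ (Z=48, 46 e⁻), Ag+ (Z=47, 46 e⁻), Au+ (Z=79, 78 e⁻). Sb5+ < Sn4+ (both 46 e⁻, Z=51>50); Sn4+ < In3+ (both 46 e⁻, Z=50>49); In3+ < Cd2+ (isoelectronic, higher Z=49 is smaller); Cd2+ < Ag+ (both 46 e⁻, Z=48>47); Ag+ < Au+ (same group, 1 shell fewer).
The complete sequence is Sb5+ < Sn4+ < In3+ < Cd2+ < Ag+ < Au+. Au+ sits at position 6.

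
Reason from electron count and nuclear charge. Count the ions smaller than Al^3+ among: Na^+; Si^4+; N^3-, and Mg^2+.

Isoelectronic series (10 e⁻ each). Size is set by nuclear charge: more protons means a smaller ion. Si^4+ (Z=14), Al^3+ (Z=13), Mg^2+ (Z=12), Na^+ (Z=11), N^3- (Z=7).
Relative to Al^3+, the ions that are smaller are Si^4+. That's 1.

1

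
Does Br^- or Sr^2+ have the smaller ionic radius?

All of these have 36 electrons (isoelectronic). With the same electron cloud, the ion with the most protons pulls it in tightest. Nuclear charges: Sr^2+ (Z=38), Br^- (Z=35). Highest Z is smallest.

Sr^2+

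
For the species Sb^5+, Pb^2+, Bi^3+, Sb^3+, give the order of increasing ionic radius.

Sb^5+ < Sb^3+ < Bi^3+ < Pb^2+

Sb^5+ has 46 e⁻ (Z=51), Sb^3+ has 48 e⁻ (Z=51), Bi^3+ has 80 e⁻ (Z=83), Pb^2+ has 80 e⁻ (Z=82). Sb^5+ < Sb^3+ (higher charge on the same element); Sb^3+ < Bi^3+ (same group, period 5 vs 6); Bi^3+ < Pb^2+ (both 80 e⁻, Z=83>82).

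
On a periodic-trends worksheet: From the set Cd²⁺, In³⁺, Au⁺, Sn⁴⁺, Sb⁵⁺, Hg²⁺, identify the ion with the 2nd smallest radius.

First list Z and electron count for each: Sb⁵⁺: 46 e⁻, Z=51, Sn⁴⁺: 46 e⁻, Z=50, In³⁺: 46 e⁻, Z=49, Cd²⁺: 46 e⁻, Z=48, Hg²⁺: 78 e⁻, Z=80, Au⁺: 78 e⁻, Z=79. Sb⁵⁺ < Sn⁴⁺ (both 46 e⁻, Z=51>50); Sn⁴⁺ < In³⁺ (isoelectronic, higher Z=50 is smaller); In³⁺ < Cd²⁺ (both 46 e⁻, Z=49>48); Cd²⁺ < Hg²⁺ (same group, 1 shell fewer); Hg²⁺ < Au⁺ (isoelectronic, higher Z=80 is smaller).
So the order is Sb⁵⁺ < Sn⁴⁺ < In³⁺ < Cd²⁺ < Hg²⁺ < Au⁺; the 2nd-smallest ion is Sn⁴⁺.

Sn⁴⁺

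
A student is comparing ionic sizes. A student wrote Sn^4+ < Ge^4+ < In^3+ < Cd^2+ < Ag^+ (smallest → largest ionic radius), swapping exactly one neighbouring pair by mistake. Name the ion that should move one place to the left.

Scanning neighbour by neighbour, only Sn^4+/Ge^4+ violates a trend: Ge^4+ and Sn^4+ are in one column with the same charge; the lighter period-4 ion has one fewer shell and is smaller. That makes Ge^4+ the one sitting a position late relative to where it belongs.

Ge^4+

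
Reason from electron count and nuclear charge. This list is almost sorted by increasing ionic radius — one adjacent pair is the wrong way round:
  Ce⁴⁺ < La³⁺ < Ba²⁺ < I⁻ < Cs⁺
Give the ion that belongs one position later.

I⁻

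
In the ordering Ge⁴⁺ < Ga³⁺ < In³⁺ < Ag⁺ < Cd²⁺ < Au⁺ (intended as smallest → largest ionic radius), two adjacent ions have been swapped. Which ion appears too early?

Ag⁺

Compare adjacent ions: both have 46 electrons but Z(Cd)=48 > Z(Ag)=47, so Cd²⁺ should be the smaller of the two — yet in this increasing list Ag⁺ sits before Cd²⁺. Nothing else is reversed, so Ag⁺ should move one place to the right.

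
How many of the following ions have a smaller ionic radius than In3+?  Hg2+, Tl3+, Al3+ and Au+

Tabulating Z and e⁻: Al3+ (Z=13, 10 e⁻), In3+ (Z=49, 46 e⁻), Tl3+ (Z=81, 78 e⁻), Hg2+ (Z=80, 78 e⁻), Au+ (Z=79, 78 e⁻). Al3+ < In3+ (same group, period 3 vs 5); In3+ < Tl3+ (same group, period 5 vs 6); Tl3+ < Hg2+ (both 78 e⁻, Z=81>80); Hg2+ < Au+ (both 78 e⁻, Z=80>79).
Relative to In3+, the ions that are smaller are Al3+. So 1 is smaller.

1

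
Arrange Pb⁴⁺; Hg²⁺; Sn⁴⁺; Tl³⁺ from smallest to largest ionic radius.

Sn⁴⁺ < Pb⁴⁺ < Tl³⁺ < Hg²⁺

Sn⁴⁺ has 46 e⁻ (Z=50), Pb⁴⁺ has 78 e⁻ (Z=82), Tl³⁺ has 78 e⁻ (Z=81), Hg²⁺ has 78 e⁻ (Z=80). Sn⁴⁺ < Pb⁴⁺ (same group, 1 shell fewer); Pb⁴⁺ < Tl³⁺ (both 78 e⁻, Z=82>81); Tl³⁺ < Hg²⁺ (isoelectronic, higher Z=81 is smaller).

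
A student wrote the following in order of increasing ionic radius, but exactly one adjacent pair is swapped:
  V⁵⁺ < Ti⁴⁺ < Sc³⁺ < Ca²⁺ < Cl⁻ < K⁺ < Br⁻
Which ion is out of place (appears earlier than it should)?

The pair Cl⁻, K⁺ is the wrong way round — both have 18 electrons but Z(K)=19 > Z(Cl)=17, so K⁺ should be the smaller of the two. All other adjacent pairs agree with periodic trends, so Cl⁻ is the misplaced ion.

Cl⁻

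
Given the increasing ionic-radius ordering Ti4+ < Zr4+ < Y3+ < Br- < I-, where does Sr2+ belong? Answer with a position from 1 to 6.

Tabulating Z and e⁻: Ti4+ has 18 e⁻ (Z=22), Zr4+ has 36 e⁻ (Z=40), Y3+ has 36 e⁻ (Z=39), Sr2+ has 36 e⁻ (Z=38), Br- has 36 e⁻ (Z=35), I- has 54 e⁻ (Z=53). Ti4+ < Zr4+ (same group, 1 shell fewer); Zr4+ < Y3+ (isoelectronic, higher Z=40 is smaller); Y3+ < Sr2+ (isoelectronic, higher Z=39 is smaller); Sr2+ < Br- (isoelectronic, higher Z=38 is smaller); Br- < I- (same group, period 4 vs 5).
The complete sequence is Ti4+ < Zr4+ < Y3+ < Sr2+ < Br- < I-. Sr2+ sits at position 4.

4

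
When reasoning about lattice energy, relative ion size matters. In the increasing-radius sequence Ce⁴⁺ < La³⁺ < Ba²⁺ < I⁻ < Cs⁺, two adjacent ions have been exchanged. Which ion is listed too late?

Cs⁺

Check each adjacent pair. I⁻ and Cs⁺ are reversed: they are isoelectronic (54 e⁻) and Cs has more protons than I (55 vs 53), making Cs⁺ smaller. No other neighbouring pair contradicts the periodic trends, so Cs⁺ is the ion listed too late.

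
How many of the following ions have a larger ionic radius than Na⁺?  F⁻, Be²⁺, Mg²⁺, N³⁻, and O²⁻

3

First list Z and electron count for each: Be²⁺ (Z=4, 2 e⁻), Mg²⁺ (Z=12, 10 e⁻), Na⁺ (Z=11, 10 e⁻), F⁻ (Z=9, 10 e⁻), O²⁻ (Z=8, 10 e⁻), N³⁻ (Z=7, 10 e⁻). Be²⁺ < Mg²⁺ (same group, 1 shell fewer); Mg²⁺ < Na⁺ (isoelectronic, higher Z=12 is smaller); Na⁺ < F⁻ (both 10 e⁻, Z=11>9); F⁻ < O²⁻ (isoelectronic, higher Z=9 is smaller); O²⁻ < N³⁻ (both 10 e⁻, Z=8>7).
Placing each against Na⁺: smaller — Be²⁺, Mg²⁺; larger — F⁻, O²⁻, N³⁻. That's 3.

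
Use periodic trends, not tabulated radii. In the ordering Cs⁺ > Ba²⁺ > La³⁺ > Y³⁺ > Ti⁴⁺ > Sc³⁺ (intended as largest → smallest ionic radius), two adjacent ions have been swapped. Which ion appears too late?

Scanning neighbour by neighbour, only Ti⁴⁺/Sc³⁺ violates a trend: both have 18 electrons but Z(Ti)=22 > Z(Sc)=21, so Ti⁴⁺ should be the smaller of the two. That makes Sc³⁺ the one sitting a position late relative to where it belongs.

Sc³⁺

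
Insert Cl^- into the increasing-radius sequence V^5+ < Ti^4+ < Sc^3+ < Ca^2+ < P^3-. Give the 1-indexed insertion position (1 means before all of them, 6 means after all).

All of these have 18 electrons (isoelectronic). With the same electron cloud, the ion with the most protons pulls it in tightest. Nuclear charges: V^5+ (Z=23), Ti^4+ (Z=22), Sc^3+ (Z=21), Ca^2+ (Z=20), Cl^- (Z=17), P^3- (Z=15). Highest Z is smallest.
The complete sequence is V^5+ < Ti^4+ < Sc^3+ < Ca^2+ < Cl^- < P^3-. Cl^- sits at position 5.

5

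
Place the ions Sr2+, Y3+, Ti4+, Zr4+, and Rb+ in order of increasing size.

First list Z and electron count for each: Ti4+ has 18 e⁻ (Z=22), Zr4+ has 36 e⁻ (Z=40), Y3+ has 36 e⁻ (Z=39), Sr2+ has 36 e⁻ (Z=38), Rb+ has 36 e⁻ (Z=37). Ti4+ < Zr4+ (same group, 1 shell fewer); Zr4+ < Y3+ (both 36 e⁻, Z=40>39); Y3+ < Sr2+ (both 36 e⁻, Z=39>38); Sr2+ < Rb+ (both 36 e⁻, Z=38>37).

Ti4+ < Zr4+ < Y3+ < Sr2+ < Rb+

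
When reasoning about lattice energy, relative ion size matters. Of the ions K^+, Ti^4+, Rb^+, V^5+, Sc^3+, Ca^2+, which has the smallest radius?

Electron counts and nuclear charges: V^5+ has 18 e⁻ (Z=23), Ti^4+ has 18 e⁻ (Z=22), Sc^3+ has 18 e⁻ (Z=21), Ca^2+ has 18 e⁻ (Z=20), K^+ has 18 e⁻ (Z=19), Rb^+ has 36 e⁻ (Z=37). V^5+ < Ti^4+ (isoelectronic, higher Z=23 is smaller); Ti^4+ < Sc^3+ (both 18 e⁻, Z=22>21); Sc^3+ < Ca^2+ (isoelectronic, higher Z=21 is smaller); Ca^2+ < K^+ (both 18 e⁻, Z=20>19); K^+ < Rb^+ (same group, 1 shell fewer).

V^5+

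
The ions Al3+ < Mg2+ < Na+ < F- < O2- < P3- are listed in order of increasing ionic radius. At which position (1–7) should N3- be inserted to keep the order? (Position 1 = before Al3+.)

Tabulating Z and e⁻: Al3+ (Z=13, 10 e⁻), Mg2+ (Z=12, 10 e⁻), Na+ (Z=11, 10 e⁻), F- (Z=9, 10 e⁻), O2- (Z=8, 10 e⁻), N3- (Z=7, 10 e⁻), P3- (Z=15, 18 e⁻). Al3+ < Mg2+ (isoelectronic, higher Z=13 is smaller); Mg2+ < Na+ (both 10 e⁻, Z=12>11); Na+ < F- (isoelectronic, higher Z=11 is smaller); F- < O2- (isoelectronic, higher Z=9 is smaller); O2- < N3- (both 10 e⁻, Z=8>7); N3- < P3- (same group, 1 shell fewer).
With N3- included the full order is Al3+ < Mg2+ < Na+ < F- < O2- < N3- < P3-, so it takes position 6.

6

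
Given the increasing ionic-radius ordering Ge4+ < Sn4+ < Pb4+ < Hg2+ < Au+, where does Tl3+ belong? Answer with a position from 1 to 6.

4

Tabulating Z and e⁻: Ge4+ has 28 e⁻ (Z=32), Sn4+ has 46 e⁻ (Z=50), Pb4+ has 78 e⁻ (Z=82), Tl3+ has 78 e⁻ (Z=81), Hg2+ has 78 e⁻ (Z=80), Au+ has 78 e⁻ (Z=79). Ge4+ < Sn4+ (same group, period 4 vs 5); Sn4+ < Pb4+ (same group, 1 shell fewer); Pb4+ < Tl3+ (isoelectronic, higher Z=82 is smaller); Tl3+ < Hg2+ (isoelectronic, higher Z=81 is smaller); Hg2+ < Au+ (both 78 e⁻, Z=80>79).
The complete sequence is Ge4+ < Sn4+ < Pb4+ < Tl3+ < Hg2+ < Au+. Tl3+ sits at position 4.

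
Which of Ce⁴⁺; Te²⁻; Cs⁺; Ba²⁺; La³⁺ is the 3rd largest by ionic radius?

All of these have 54 electrons (isoelectronic). With the same electron cloud, the ion with the most protons pulls it in tightest. Nuclear charges: Ce⁴⁺ (Z=58), La³⁺ (Z=57), Ba²⁺ (Z=56), Cs⁺ (Z=55), Te²⁻ (Z=52). Highest Z is smallest.
Ordering: Ce⁴⁺ < La³⁺ < Ba²⁺ < Cs⁺ < Te²⁻. The 3rd largest is Ba²⁺.

Ba²⁺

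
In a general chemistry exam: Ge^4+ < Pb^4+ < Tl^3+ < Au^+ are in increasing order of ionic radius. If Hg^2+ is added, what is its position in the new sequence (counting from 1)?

Work out protons and electrons: Ge^4+ (Z=32, 28 e⁻), Pb^4+ (Z=82, 78 e⁻), Tl^3+ (Z=81, 78 e⁻), Hg^2+ (Z=80, 78 e⁻), Au^+ (Z=79, 78 e⁻). Ge^4+ < Pb^4+ (same group, 2 shells fewer); Pb^4+ < Tl^3+ (both 78 e⁻, Z=82>81); Tl^3+ < Hg^2+ (isoelectronic, higher Z=81 is smaller); Hg^2+ < Au^+ (isoelectronic, higher Z=80 is smaller).
Putting Hg^2+ in gives Ge^4+ < Pb^4+ < Tl^3+ < Hg^2+ < Au^+; it lands at slot 4.

4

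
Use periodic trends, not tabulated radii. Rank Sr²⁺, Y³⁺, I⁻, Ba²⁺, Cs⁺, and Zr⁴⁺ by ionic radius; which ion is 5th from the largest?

Zr⁴⁺ (Z=40, 36 e⁻), Y³⁺ (Z=39, 36 e⁻), Sr²⁺ (Z=38, 36 e⁻), Ba²⁺ (Z=56, 54 e⁻), Cs⁺ (Z=55, 54 e⁻), I⁻ (Z=53, 54 e⁻). Zr⁴⁺ < Y³⁺ (both 36 e⁻, Z=40>39); Y³⁺ < Sr²⁺ (isoelectronic, higher Z=39 is smaller); Sr²⁺ < Ba²⁺ (same group, period 5 vs 6); Ba²⁺ < Cs⁺ (isoelectronic, higher Z=56 is smaller); Cs⁺ < I⁻ (isoelectronic, higher Z=55 is smaller).
That gives Zr⁴⁺ < Y³⁺ < Sr²⁺ < Ba²⁺ < Cs⁺ < I⁻. From the largest end, number 5 is Y³⁺.

Y³⁺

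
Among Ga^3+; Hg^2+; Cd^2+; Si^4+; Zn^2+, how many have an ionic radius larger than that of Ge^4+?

4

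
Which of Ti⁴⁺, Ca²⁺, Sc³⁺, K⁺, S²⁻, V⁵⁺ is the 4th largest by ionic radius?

Sc³⁺

These species are isoelectronic with 18 electrons. The only difference is the number of protons: V⁵⁺ (Z=23), Ti⁴⁺ (Z=22), Sc³⁺ (Z=21), Ca²⁺ (Z=20), K⁺ (Z=19), S²⁻ (Z=16). The strongest nuclear pull (V⁵⁺) gives the smallest ion.
Full ascending order: V⁵⁺ < Ti⁴⁺ < Sc³⁺ < Ca²⁺ < K⁺ < S²⁻. Counting from the largest, position 4 is Sc³⁺.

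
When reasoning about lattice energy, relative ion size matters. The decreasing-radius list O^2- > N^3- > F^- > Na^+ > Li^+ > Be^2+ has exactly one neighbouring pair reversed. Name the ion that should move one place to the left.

Compare adjacent ions: they are isoelectronic (10 e⁻) and O has more protons than N (8 vs 7), making O^2- smaller — yet in this decreasing list O^2- sits before N^3-. Nothing else is reversed, so N^3- should move one place to the left.

N^3-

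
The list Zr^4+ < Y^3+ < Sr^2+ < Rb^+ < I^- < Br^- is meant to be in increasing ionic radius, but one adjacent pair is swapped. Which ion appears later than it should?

Check each adjacent pair. I^- and Br^- are reversed: Br^- and I^- are in one column with the same charge; the lighter period-4 ion has one fewer shell and is smaller. No other neighbouring pair contradicts the periodic trends, so Br^- is the ion listed too late.

Br^-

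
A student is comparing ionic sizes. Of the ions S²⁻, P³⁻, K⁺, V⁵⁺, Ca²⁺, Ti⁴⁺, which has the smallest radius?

V⁵⁺

Isoelectronic series (18 e⁻ each). Size is set by nuclear charge: more protons means a smaller ion. V⁵⁺ (Z=23), Ti⁴⁺ (Z=22), Ca²⁺ (Z=20), K⁺ (Z=19), S²⁻ (Z=16), P³⁻ (Z=15).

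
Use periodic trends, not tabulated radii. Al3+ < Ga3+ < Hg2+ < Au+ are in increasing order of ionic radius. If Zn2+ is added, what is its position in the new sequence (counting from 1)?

3

Electron counts and nuclear charges: Al3+ has 10 e⁻ (Z=13), Ga3+ has 28 e⁻ (Z=31), Zn2+ has 28 e⁻ (Z=30), Hg2+ has 78 e⁻ (Z=80), Au+ has 78 e⁻ (Z=79). Al3+ < Ga3+ (same group, 1 shell fewer); Ga3+ < Zn2+ (both 28 e⁻, Z=31>30); Zn2+ < Hg2+ (same group, period 4 vs 6); Hg2+ < Au+ (both 78 e⁻, Z=80>79).
Putting Zn2+ in gives Al3+ < Ga3+ < Zn2+ < Hg2+ < Au+; it lands at slot 3.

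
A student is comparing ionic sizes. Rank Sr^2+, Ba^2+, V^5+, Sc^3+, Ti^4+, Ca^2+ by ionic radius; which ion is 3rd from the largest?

Ca^2+

First list Z and electron count for each: V^5+ (Z=23, 18 e⁻), Ti^4+ (Z=22, 18 e⁻), Sc^3+ (Z=21, 18 e⁻), Ca^2+ (Z=20, 18 e⁻), Sr^2+ (Z=38, 36 e⁻), Ba^2+ (Z=56, 54 e⁻). V^5+ < Ti^4+ (isoelectronic, higher Z=23 is smaller); Ti^4+ < Sc^3+ (isoelectronic, higher Z=22 is smaller); Sc^3+ < Ca^2+ (both 18 e⁻, Z=21>20); Ca^2+ < Sr^2+ (same group, period 4 vs 5); Sr^2+ < Ba^2+ (same group, 1 shell fewer).
So the order is V^5+ < Ti^4+ < Sc^3+ < Ca^2+ < Sr^2+ < Ba^2+; the 3rd-largest ion is Ca^2+.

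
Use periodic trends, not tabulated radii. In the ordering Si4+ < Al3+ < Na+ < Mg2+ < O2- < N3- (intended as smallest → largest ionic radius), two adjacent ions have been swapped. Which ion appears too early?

Check each adjacent pair. Na+ and Mg2+ are reversed: they are isoelectronic (10 e⁻) and Mg has more protons than Na (12 vs 11), making Mg2+ smaller. No other neighbouring pair contradicts the periodic trends, so Na+ is the ion listed too early.

Na+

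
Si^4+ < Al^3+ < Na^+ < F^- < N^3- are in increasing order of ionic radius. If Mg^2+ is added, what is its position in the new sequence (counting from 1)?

3

All of these have 10 electrons (isoelectronic). With the same electron cloud, the ion with the most protons pulls it in tightest. Nuclear charges: Si^4+ (Z=14), Al^3+ (Z=13), Mg^2+ (Z=12), Na^+ (Z=11), F^- (Z=9), N^3- (Z=7). Highest Z is smallest.
With Mg^2+ included the full order is Si^4+ < Al^3+ < Mg^2+ < Na^+ < F^- < N^3-, so it takes position 3.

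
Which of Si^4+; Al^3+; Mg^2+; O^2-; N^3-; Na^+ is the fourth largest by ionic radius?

Mg^2+

These species are isoelectronic with 10 electrons. The only difference is the number of protons: Si^4+ (Z=14), Al^3+ (Z=13), Mg^2+ (Z=12), Na^+ (Z=11), O^2- (Z=8), N^3- (Z=7). The strongest nuclear pull (Si^4+) gives the smallest ion.
That gives Si^4+ < Al^3+ < Mg^2+ < Na^+ < O^2- < N^3-. From the largest end, number 4 is Mg^2+.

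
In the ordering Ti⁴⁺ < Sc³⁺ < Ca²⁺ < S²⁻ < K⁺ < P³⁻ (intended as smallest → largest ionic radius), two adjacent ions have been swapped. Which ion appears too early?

Check each adjacent pair. S²⁻ and K⁺ are reversed: they are isoelectronic (18 e⁻) and K has more protons than S (19 vs 16), making K⁺ smaller. No other neighbouring pair contradicts the periodic trends, so S²⁻ is the ion listed too early.

S²⁻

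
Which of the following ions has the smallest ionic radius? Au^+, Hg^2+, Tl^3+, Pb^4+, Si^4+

Work out protons and electrons: Si^4+ (Z=14, 10 e⁻), Pb^4+ (Z=82, 78 e⁻), Tl^3+ (Z=81, 78 e⁻), Hg^2+ (Z=80, 78 e⁻), Au^+ (Z=79, 78 e⁻). Si^4+ < Pb^4+ (same group, period 3 vs 6); Pb^4+ < Tl^3+ (isoelectronic, higher Z=82 is smaller); Tl^3+ < Hg^2+ (both 78 e⁻, Z=81>80); Hg^2+ < Au^+ (both 78 e⁻, Z=80>79).

Si^4+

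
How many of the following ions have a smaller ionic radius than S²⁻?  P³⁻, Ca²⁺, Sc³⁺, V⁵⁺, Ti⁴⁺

4

Each ion has 18 electrons. The ranking follows nuclear charge in reverse — greater Z gives a smaller radius. V⁵⁺ (Z=23), Ti⁴⁺ (Z=22), Sc³⁺ (Z=21), Ca²⁺ (Z=20), S²⁻ (Z=16), P³⁻ (Z=15).
Relative to S²⁻, the ions that are smaller are V⁵⁺, Ti⁴⁺, Sc³⁺, Ca²⁺. That's 4.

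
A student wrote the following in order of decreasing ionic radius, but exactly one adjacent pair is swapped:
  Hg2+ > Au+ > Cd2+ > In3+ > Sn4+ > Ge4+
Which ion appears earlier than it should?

Hg2+

Scanning neighbour by neighbour, only Hg2+/Au+ violates a trend: they are isoelectronic (78 e⁻) and Hg has more protons than Au (80 vs 79), making Hg2+ smaller. That makes Hg2+ the one sitting a position early relative to where it belongs.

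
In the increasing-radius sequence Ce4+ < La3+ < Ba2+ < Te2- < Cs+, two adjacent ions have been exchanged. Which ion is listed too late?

Cs+

Compare adjacent ions: Cs+ and Te2- share 54 electrons; the higher nuclear charge on Cs (Z=55) contracts it more, so Cs+ < Te2- — yet in this increasing list Te2- sits before Cs+. Nothing else is reversed, so Cs+ should move one place to the left.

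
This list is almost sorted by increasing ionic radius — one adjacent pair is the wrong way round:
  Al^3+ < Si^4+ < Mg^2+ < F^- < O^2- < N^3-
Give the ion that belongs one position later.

Compare adjacent ions: Si^4+ and Al^3+ share 10 electrons; the higher nuclear charge on Si (Z=14) contracts it more, so Si^4+ < Al^3+ — yet in this increasing list Al^3+ sits before Si^4+. Nothing else is reversed, so Al^3+ should move one place to the right.

Al^3+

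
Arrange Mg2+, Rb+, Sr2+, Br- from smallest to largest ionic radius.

Mg2+ < Sr2+ < Rb+ < Br-

Tabulating Z and e⁻: Mg2+: 10 e⁻, Z=12, Sr2+: 36 e⁻, Z=38, Rb+: 36 e⁻, Z=37, Br-: 36 e⁻, Z=35. Mg2+ < Sr2+ (same group, period 3 vs 5); Sr2+ < Rb+ (both 36 e⁻, Z=38>37); Rb+ < Br- (isoelectronic, higher Z=37 is smaller).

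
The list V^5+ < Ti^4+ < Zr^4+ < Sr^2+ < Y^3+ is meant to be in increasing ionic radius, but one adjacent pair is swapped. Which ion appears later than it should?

Y^3+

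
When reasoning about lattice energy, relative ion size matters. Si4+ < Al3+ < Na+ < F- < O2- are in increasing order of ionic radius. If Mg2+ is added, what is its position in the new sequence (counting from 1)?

3

Each ion has 10 electrons. The ranking follows nuclear charge in reverse — greater Z gives a smaller radius. Si4+ (Z=14), Al3+ (Z=13), Mg2+ (Z=12), Na+ (Z=11), F- (Z=9), O2- (Z=8).
With Mg2+ included the full order is Si4+ < Al3+ < Mg2+ < Na+ < F- < O2-, so it takes position 3.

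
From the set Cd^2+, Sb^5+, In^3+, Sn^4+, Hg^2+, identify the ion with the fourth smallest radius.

Cd^2+

First list Z and electron count for each: Sb^5+ has 46 e⁻ (Z=51), Sn^4+ has 46 e⁻ (Z=50), In^3+ has 46 e⁻ (Z=49), Cd^2+ has 46 e⁻ (Z=48), Hg^2+ has 78 e⁻ (Z=80). Sb^5+ < Sn^4+ (both 46 e⁻, Z=51>50); Sn^4+ < In^3+ (both 46 e⁻, Z=50>49); In^3+ < Cd^2+ (isoelectronic, higher Z=49 is smaller); Cd^2+ < Hg^2+ (same group, period 5 vs 6).
That gives Sb^5+ < Sn^4+ < In^3+ < Cd^2+ < Hg^2+. From the smallest end, number 4 is Cd^2+.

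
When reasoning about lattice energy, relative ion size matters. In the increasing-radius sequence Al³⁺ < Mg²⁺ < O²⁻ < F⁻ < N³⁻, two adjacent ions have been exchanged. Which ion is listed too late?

F⁻

The pair O²⁻, F⁻ is the wrong way round — they are isoelectronic (10 e⁻) and F has more protons than O (9 vs 8), making F⁻ smaller. All other adjacent pairs agree with periodic trends, so F⁻ is the misplaced ion.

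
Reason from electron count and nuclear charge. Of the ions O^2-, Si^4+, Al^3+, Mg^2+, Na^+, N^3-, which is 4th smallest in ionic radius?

Isoelectronic series (10 e⁻ each). Size is set by nuclear charge: more protons means a smaller ion. Si^4+ (Z=14), Al^3+ (Z=13), Mg^2+ (Z=12), Na^+ (Z=11), O^2- (Z=8), N^3- (Z=7).
That gives Si^4+ < Al^3+ < Mg^2+ < Na^+ < O^2- < N^3-. From the smallest end, number 4 is Na^+.

Na^+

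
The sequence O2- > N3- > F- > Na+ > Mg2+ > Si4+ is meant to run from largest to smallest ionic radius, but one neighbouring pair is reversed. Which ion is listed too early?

O2-

Check each adjacent pair. O2- and N3- are reversed: both have 10 electrons but Z(O)=8 > Z(N)=7, so O2- should be the smaller of the two. No other neighbouring pair contradicts the periodic trends, so O2- is the ion listed too early.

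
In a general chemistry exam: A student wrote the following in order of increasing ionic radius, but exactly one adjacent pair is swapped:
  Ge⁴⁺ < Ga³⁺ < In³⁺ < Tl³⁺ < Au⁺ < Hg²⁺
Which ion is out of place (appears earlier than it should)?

Au⁺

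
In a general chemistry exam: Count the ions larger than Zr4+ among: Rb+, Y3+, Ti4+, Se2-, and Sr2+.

4

Work out protons and electrons: Ti4+ has 18 e⁻ (Z=22), Zr4+ has 36 e⁻ (Z=40), Y3+ has 36 e⁻ (Z=39), Sr2+ has 36 e⁻ (Z=38), Rb+ has 36 e⁻ (Z=37), Se2- has 36 e⁻ (Z=34). Ti4+ < Zr4+ (same group, period 4 vs 5); Zr4+ < Y3+ (both 36 e⁻, Z=40>39); Y3+ < Sr2+ (isoelectronic, higher Z=39 is smaller); Sr2+ < Rb+ (isoelectronic, higher Z=38 is smaller); Rb+ < Se2- (isoelectronic, higher Z=37 is smaller).
Placing each against Zr4+: smaller — Ti4+; larger — Y3+, Sr2+, Rb+, Se2-. Count: 4.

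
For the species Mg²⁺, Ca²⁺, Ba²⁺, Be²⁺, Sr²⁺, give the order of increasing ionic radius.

These ions sit in one column with identical charge. Each step down the periodic table adds a principal shell, increasing the radius.

Be²⁺ < Mg²⁺ < Ca²⁺ < Sr²⁺ < Ba²⁺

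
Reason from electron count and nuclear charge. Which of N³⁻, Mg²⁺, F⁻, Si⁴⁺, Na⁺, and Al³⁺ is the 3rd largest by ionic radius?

All of these have 10 electrons (isoelectronic). With the same electron cloud, the ion with the most protons pulls it in tightest. Nuclear charges: Si⁴⁺ (Z=14), Al³⁺ (Z=13), Mg²⁺ (Z=12), Na⁺ (Z=11), F⁻ (Z=9), N³⁻ (Z=7). Highest Z is smallest.
Full ascending order: Si⁴⁺ < Al³⁺ < Mg²⁺ < Na⁺ < F⁻ < N³⁻. Counting from the largest, position 3 is Na⁺.

Na⁺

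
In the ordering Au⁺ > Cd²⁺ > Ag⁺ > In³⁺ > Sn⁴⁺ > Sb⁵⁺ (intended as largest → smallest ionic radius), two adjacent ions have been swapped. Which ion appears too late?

Compare adjacent ions: both have 46 electrons but Z(Cd)=48 > Z(Ag)=47, so Cd²⁺ should be the smaller of the two — yet in this decreasing list Cd²⁺ sits before Ag⁺. Nothing else is reversed, so Ag⁺ should move one place to the left.

Ag⁺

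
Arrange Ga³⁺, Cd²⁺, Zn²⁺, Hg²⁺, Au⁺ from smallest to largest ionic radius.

Ga³⁺ < Zn²⁺ < Cd²⁺ < Hg²⁺ < Au⁺

Ga³⁺: 28 e⁻, Z=31, Zn²⁺: 28 e⁻, Z=30, Cd²⁺: 46 e⁻, Z=48, Hg²⁺: 78 e⁻, Z=80, Au⁺: 78 e⁻, Z=79. Ga³⁺ < Zn²⁺ (both 28 e⁻, Z=31>30); Zn²⁺ < Cd²⁺ (same group, 1 shell fewer); Cd²⁺ < Hg²⁺ (same group, period 5 vs 6); Hg²⁺ < Au⁺ (both 78 e⁻, Z=80>79).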